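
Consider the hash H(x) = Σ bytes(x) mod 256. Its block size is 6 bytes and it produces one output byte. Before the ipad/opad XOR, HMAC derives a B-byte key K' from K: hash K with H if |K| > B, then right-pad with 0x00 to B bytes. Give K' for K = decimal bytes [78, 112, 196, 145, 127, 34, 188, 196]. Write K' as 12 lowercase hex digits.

340000000000

|K| = 8 > B = 6, so first hash the key.
H(K): sum = 78+112+196+145+127+34+188+196 = 1076; mod 256 = 52 → 34.
Zero-pad H(K) = 34 to 6 bytes: K' = 34 00 00 00 00 00.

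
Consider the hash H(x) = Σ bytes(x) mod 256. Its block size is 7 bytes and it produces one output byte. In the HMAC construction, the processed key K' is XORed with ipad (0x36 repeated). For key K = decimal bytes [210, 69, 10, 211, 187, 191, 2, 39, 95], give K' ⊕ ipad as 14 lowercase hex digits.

Key decimal bytes [210, 69, 10, 211, 187, 191, 2, 39, 95] = d2 45 0a d3 bb bf 02 27 5f is 9 bytes > B = 7, so hash it first: H(key) = f6, then zero-pad to 7 bytes: K' = f6 00 00 00 00 00 00.
XOR each byte with 0x36: f6⊕36=c0, 00⊕36=36, 00⊕36=36, 00⊕36=36, 00⊕36=36, 00⊕36=36, 00⊕36=36.

c0363636363636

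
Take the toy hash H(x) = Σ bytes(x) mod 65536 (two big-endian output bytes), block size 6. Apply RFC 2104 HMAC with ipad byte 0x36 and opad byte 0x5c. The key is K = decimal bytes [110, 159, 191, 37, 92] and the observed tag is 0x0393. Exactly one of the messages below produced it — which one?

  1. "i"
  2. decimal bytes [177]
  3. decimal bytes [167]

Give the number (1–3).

3

Key decimal bytes [110, 159, 191, 37, 92] = 6e 9f bf 25 5c is 5 bytes ≤ B = 6; zero-pad to 6 bytes: K' = 6e 9f bf 25 5c 00.
K' ⊕ ipad = 58 a9 89 13 6a 36; K' ⊕ opad = 32 c3 e3 79 00 5c.
m1: inner = H(58 a9 89 13 6a 36 69) = 02 a6; tag = H(32 c3 e3 79 00 5c 02 a6) = 0355
m2: inner = H(58 a9 89 13 6a 36 b1) = 02 ee; tag = H(32 c3 e3 79 00 5c 02 ee) = 039d
m3: inner = H(58 a9 89 13 6a 36 a7) = 02 e4; tag = H(32 c3 e3 79 00 5c 02 e4) = 0393 ← matches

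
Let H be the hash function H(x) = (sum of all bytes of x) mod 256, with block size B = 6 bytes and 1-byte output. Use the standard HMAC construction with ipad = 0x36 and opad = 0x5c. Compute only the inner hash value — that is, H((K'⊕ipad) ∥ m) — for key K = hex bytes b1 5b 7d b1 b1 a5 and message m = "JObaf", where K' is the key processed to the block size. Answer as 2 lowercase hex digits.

Key hex bytes b1 5b 7d b1 b1 a5 is exactly B = 6 bytes: K' = b1 5b 7d b1 b1 a5.
K' ⊕ ipad = 87 6d 4b 87 87 93.
Inner input = 87 6d 4b 87 87 93 ∥ 4a 4f 62 61 66.
Inner hash: sum = 135+109+75+135+135+147+74+79+98+97+102 = 1186; mod 256 = 162 → a2.

a2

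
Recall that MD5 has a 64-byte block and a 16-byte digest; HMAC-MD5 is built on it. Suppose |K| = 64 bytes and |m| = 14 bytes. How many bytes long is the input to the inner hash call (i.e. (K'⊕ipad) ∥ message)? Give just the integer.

78

Key is 64 ≤ 64 bytes, zero-padded: |K'| = 64.
Inner input = (K'⊕ipad) ∥ m → 64 + 14 = 78 bytes.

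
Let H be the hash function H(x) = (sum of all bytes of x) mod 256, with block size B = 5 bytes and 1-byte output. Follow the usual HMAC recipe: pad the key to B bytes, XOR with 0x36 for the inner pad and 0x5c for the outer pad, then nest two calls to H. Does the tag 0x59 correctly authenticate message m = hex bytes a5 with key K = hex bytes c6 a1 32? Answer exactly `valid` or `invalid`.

Key hex bytes c6 a1 32 is 3 bytes ≤ B = 5; zero-pad to 5 bytes: K' = c6 a1 32 00 00.
K' ⊕ ipad = f0 97 04 36 36; K' ⊕ opad = 9a fd 6e 5c 5c.
Inner hash: sum = 240+151+4+54+54+165 = 668; mod 256 = 156 → 9c.
Outer hash (recomputed tag): sum = 154+253+110+92+92+156 = 857; mod 256 = 89 → 59.
Recomputed tag = 59; claimed = 59 → match.

valid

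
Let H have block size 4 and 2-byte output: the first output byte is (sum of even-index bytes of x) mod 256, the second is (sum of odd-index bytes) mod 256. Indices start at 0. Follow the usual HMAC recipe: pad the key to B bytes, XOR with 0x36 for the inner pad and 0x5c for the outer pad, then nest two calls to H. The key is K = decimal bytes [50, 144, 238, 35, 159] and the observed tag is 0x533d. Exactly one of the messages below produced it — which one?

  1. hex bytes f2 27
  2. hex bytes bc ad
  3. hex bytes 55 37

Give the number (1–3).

Key decimal bytes [50, 144, 238, 35, 159] = 32 90 ee 23 9f is 5 bytes > B = 4, so hash it first: H(key) = bf b3, then zero-pad to 4 bytes: K' = bf b3 00 00.
K' ⊕ ipad = 89 85 36 36; K' ⊕ opad = e3 ef 5c 5c.
m1: inner = H(89 85 36 36 f2 27) = b1 e2; tag = H(e3 ef 5c 5c b1 e2) = f02d
m2: inner = H(89 85 36 36 bc ad) = 7b 68; tag = H(e3 ef 5c 5c 7b 68) = bab3
m3: inner = H(89 85 36 36 55 37) = 14 f2; tag = H(e3 ef 5c 5c 14 f2) = 533d ← matches

3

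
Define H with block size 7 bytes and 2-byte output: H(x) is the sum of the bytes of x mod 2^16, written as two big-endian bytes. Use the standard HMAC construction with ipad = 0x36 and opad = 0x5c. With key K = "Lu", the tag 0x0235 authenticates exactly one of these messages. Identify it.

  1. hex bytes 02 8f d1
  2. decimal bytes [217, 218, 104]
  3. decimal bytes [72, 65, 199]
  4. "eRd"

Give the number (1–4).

1

Key "Lu" = 4c 75 is 2 bytes ≤ B = 7; zero-pad to 7 bytes: K' = 4c 75 00 00 00 00 00.
K' ⊕ ipad = 7a 43 36 36 36 36 36; K' ⊕ opad = 10 29 5c 5c 5c 5c 5c.
m1: inner = H(7a 43 36 36 36 36 36 02 8f d1) = 03 2d; tag = H(10 29 5c 5c 5c 5c 5c 03 2d) = 0235 ← matches
m2: inner = H(7a 43 36 36 36 36 36 d9 da 68) = 03 e6; tag = H(10 29 5c 5c 5c 5c 5c 03 e6) = 02ee
m3: inner = H(7a 43 36 36 36 36 36 48 41 c7) = 03 1b; tag = H(10 29 5c 5c 5c 5c 5c 03 1b) = 0223
m4: inner = H(7a 43 36 36 36 36 36 65 52 64) = 02 e6; tag = H(10 29 5c 5c 5c 5c 5c 02 e6) = 02ed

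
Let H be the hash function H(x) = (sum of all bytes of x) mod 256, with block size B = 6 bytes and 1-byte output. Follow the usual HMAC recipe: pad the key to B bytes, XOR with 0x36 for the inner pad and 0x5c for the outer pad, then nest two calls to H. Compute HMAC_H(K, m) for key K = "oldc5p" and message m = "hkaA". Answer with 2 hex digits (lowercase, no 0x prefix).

87

Key "oldc5p" = 6f 6c 64 63 35 70 is exactly B = 6 bytes: K' = 6f 6c 64 63 35 70.
K' ⊕ ipad = 59 5a 52 55 03 46.  K' ⊕ opad = 33 30 38 3f 69 2c.
Inner input = (K'⊕ipad) ∥ m = 59 5a 52 55 03 46 ∥ 68 6b 61 41.
Inner hash: sum = 89+90+82+85+3+70+104+107+97+65 = 792; mod 256 = 24 → 18.
Outer input = (K'⊕opad) ∥ inner = 33 30 38 3f 69 2c ∥ 18.
Outer hash (tag): sum = 51+48+56+63+105+44+24 = 391; mod 256 = 135 → 87.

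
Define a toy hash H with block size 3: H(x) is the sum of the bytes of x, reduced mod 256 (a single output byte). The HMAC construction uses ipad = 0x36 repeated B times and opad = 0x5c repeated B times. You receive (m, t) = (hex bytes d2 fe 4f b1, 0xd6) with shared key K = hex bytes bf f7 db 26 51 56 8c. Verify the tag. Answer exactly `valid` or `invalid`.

invalid

Key hex bytes bf f7 db 26 51 56 8c is 7 bytes > B = 3, so hash it first: H(key) = ea, then zero-pad to 3 bytes: K' = ea 00 00.
K' ⊕ ipad = dc 36 36; K' ⊕ opad = b6 5c 5c.
Inner hash: sum = 220+54+54+210+254+79+177 = 1048; mod 256 = 24 → 18.
Outer hash (recomputed tag): sum = 182+92+92+24 = 390; mod 256 = 134 → 86.
Recomputed tag = 86; claimed = d6 → mismatch.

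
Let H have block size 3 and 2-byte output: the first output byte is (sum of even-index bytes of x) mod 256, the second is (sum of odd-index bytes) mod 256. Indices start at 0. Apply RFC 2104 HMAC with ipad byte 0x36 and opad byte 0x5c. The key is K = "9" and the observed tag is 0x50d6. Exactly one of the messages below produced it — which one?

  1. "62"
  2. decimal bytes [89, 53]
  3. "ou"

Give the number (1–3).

Key "9" = 39 is 1 byte ≤ B = 3; zero-pad to 3 bytes: K' = 39 00 00.
K' ⊕ ipad = 0f 36 36; K' ⊕ opad = 65 5c 5c.
m1: inner = H(0f 36 36 36 32) = 77 6c; tag = H(65 5c 5c 77 6c) = 2dd3
m2: inner = H(0f 36 36 59 35) = 7a 8f; tag = H(65 5c 5c 7a 8f) = 50d6 ← matches
m3: inner = H(0f 36 36 6f 75) = ba a5; tag = H(65 5c 5c ba a5) = 6616

2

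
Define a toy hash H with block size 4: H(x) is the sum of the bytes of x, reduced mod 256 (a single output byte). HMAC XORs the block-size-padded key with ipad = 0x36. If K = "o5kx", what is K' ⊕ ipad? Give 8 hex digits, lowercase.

Key "o5kx" = 6f 35 6b 78 is exactly B = 4 bytes: K' = 6f 35 6b 78.
XOR each byte with 0x36: 6f⊕36=59, 35⊕36=03, 6b⊕36=5d, 78⊕36=4e.

59035d4e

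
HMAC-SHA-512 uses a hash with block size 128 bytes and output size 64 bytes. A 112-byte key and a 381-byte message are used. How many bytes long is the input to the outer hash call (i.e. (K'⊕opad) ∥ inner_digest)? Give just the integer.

Key is 112 ≤ 128 bytes, zero-padded: |K'| = 128.
Outer input = (K'⊕opad) ∥ H(inner) → 128 + 64 = 192 bytes.

192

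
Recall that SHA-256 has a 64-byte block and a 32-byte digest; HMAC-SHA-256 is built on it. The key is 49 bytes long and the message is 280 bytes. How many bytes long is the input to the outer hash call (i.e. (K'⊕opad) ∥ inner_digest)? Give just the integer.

96

Key is 49 ≤ 64 bytes, zero-padded: |K'| = 64.
Outer input = (K'⊕opad) ∥ H(inner) → 64 + 32 = 96 bytes.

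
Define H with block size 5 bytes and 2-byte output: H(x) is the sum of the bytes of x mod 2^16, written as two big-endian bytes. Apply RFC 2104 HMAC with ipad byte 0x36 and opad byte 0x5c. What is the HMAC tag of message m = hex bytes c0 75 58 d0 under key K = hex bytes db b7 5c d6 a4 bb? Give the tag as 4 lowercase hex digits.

Key hex bytes db b7 5c d6 a4 bb is 6 bytes > B = 5, so hash it first: H(key) = 04 23, then zero-pad to 5 bytes: K' = 04 23 00 00 00.
K' ⊕ ipad = 32 15 36 36 36.  K' ⊕ opad = 58 7f 5c 5c 5c.
Inner input = (K'⊕ipad) ∥ m = 32 15 36 36 36 ∥ c0 75 58 d0.
Inner hash: sum = 50+21+54+54+54+192+117+88+208 = 838 → 03 46.
Outer input = (K'⊕opad) ∥ inner = 58 7f 5c 5c 5c ∥ 03 46.
Outer hash (tag): sum = 88+127+92+92+92+3+70 = 564 → 02 34.

0234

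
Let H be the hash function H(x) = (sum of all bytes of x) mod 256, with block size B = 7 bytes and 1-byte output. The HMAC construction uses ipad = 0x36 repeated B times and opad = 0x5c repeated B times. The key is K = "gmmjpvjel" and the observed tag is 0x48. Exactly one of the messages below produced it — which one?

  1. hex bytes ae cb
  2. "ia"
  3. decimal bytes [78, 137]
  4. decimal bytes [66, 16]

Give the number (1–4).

4

Key "gmmjpvjel" = 67 6d 6d 6a 70 76 6a 65 6c is 9 bytes > B = 7, so hash it first: H(key) = cc, then zero-pad to 7 bytes: K' = cc 00 00 00 00 00 00.
K' ⊕ ipad = fa 36 36 36 36 36 36; K' ⊕ opad = 90 5c 5c 5c 5c 5c 5c.
m1: inner = H(fa 36 36 36 36 36 36 ae cb) = b7; tag = H(90 5c 5c 5c 5c 5c 5c b7) = 6f
m2: inner = H(fa 36 36 36 36 36 36 69 61) = 08; tag = H(90 5c 5c 5c 5c 5c 5c 08) = c0
m3: inner = H(fa 36 36 36 36 36 36 4e 89) = 15; tag = H(90 5c 5c 5c 5c 5c 5c 15) = cd
m4: inner = H(fa 36 36 36 36 36 36 42 10) = 90; tag = H(90 5c 5c 5c 5c 5c 5c 90) = 48 ← matches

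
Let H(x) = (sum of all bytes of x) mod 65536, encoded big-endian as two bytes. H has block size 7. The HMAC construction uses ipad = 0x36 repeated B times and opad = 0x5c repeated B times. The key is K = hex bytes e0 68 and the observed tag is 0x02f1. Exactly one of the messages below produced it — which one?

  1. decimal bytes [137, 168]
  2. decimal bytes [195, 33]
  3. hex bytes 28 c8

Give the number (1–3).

3

Key hex bytes e0 68 is 2 bytes ≤ B = 7; zero-pad to 7 bytes: K' = e0 68 00 00 00 00 00.
K' ⊕ ipad = d6 5e 36 36 36 36 36; K' ⊕ opad = bc 34 5c 5c 5c 5c 5c.
m1: inner = H(d6 5e 36 36 36 36 36 89 a8) = 03 73; tag = H(bc 34 5c 5c 5c 5c 5c 03 73) = 0332
m2: inner = H(d6 5e 36 36 36 36 36 c3 21) = 03 26; tag = H(bc 34 5c 5c 5c 5c 5c 03 26) = 02e5
m3: inner = H(d6 5e 36 36 36 36 36 28 c8) = 03 32; tag = H(bc 34 5c 5c 5c 5c 5c 03 32) = 02f1 ← matches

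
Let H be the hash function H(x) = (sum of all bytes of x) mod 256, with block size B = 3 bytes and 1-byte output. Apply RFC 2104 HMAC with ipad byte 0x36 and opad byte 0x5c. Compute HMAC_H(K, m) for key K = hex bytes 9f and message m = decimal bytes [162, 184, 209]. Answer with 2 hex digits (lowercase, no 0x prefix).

Key hex bytes 9f is 1 byte ≤ B = 3; zero-pad to 3 bytes: K' = 9f 00 00.
K' ⊕ ipad = a9 36 36.  K' ⊕ opad = c3 5c 5c.
Inner input = (K'⊕ipad) ∥ m = a9 36 36 ∥ a2 b8 d1.
Inner hash: sum = 169+54+54+162+184+209 = 832; mod 256 = 64 → 40.
Outer input = (K'⊕opad) ∥ inner = c3 5c 5c ∥ 40.
Outer hash (tag): sum = 195+92+92+64 = 443; mod 256 = 187 → bb.

bb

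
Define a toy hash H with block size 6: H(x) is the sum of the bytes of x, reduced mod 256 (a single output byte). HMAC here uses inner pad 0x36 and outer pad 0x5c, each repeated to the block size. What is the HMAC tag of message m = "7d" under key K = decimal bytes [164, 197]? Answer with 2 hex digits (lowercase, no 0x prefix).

f9

Key decimal bytes [164, 197] = a4 c5 is 2 bytes ≤ B = 6; zero-pad to 6 bytes: K' = a4 c5 00 00 00 00.
K' ⊕ ipad = 92 f3 36 36 36 36.  K' ⊕ opad = f8 99 5c 5c 5c 5c.
Inner input = (K'⊕ipad) ∥ m = 92 f3 36 36 36 36 ∥ 37 64.
Inner hash: sum = 146+243+54+54+54+54+55+100 = 760; mod 256 = 248 → f8.
Outer input = (K'⊕opad) ∥ inner = f8 99 5c 5c 5c 5c ∥ f8.
Outer hash (tag): sum = 248+153+92+92+92+92+248 = 1017; mod 256 = 249 → f9.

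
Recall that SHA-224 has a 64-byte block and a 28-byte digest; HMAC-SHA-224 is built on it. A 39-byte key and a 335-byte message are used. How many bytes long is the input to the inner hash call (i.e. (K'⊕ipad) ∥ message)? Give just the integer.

Key is 39 ≤ 64 bytes, zero-padded: |K'| = 64.
Inner input = (K'⊕ipad) ∥ m → 64 + 335 = 399 bytes.

399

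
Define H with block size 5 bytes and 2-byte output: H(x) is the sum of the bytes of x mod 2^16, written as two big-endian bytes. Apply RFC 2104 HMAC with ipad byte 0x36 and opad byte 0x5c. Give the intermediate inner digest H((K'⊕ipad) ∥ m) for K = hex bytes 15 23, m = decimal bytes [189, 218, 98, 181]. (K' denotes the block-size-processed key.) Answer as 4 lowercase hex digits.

0388

Key hex bytes 15 23 is 2 bytes ≤ B = 5; zero-pad to 5 bytes: K' = 15 23 00 00 00.
K' ⊕ ipad = 23 15 36 36 36.
Inner input = 23 15 36 36 36 ∥ bd da 62 b5.
Inner hash: sum = 35+21+54+54+54+189+218+98+181 = 904 → 03 88.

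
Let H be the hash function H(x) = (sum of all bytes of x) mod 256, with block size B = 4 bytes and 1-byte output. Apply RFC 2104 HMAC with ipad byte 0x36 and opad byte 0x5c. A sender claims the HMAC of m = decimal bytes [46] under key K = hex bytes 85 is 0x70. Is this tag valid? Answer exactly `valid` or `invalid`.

Key hex bytes 85 is 1 byte ≤ B = 4; zero-pad to 4 bytes: K' = 85 00 00 00.
K' ⊕ ipad = b3 36 36 36; K' ⊕ opad = d9 5c 5c 5c.
Inner hash: sum = 179+54+54+54+46 = 387; mod 256 = 131 → 83.
Outer hash (recomputed tag): sum = 217+92+92+92+131 = 624; mod 256 = 112 → 70.
Recomputed tag = 70; claimed = 70 → match.

valid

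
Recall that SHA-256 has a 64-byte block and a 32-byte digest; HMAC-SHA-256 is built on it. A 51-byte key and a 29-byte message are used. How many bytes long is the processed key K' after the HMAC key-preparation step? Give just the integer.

64

Key is 51 ≤ 64 bytes, zero-padded: |K'| = 64.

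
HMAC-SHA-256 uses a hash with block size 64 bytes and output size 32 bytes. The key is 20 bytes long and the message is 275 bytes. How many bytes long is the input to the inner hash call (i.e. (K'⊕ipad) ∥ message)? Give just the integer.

339

Key is 20 ≤ 64 bytes, zero-padded: |K'| = 64.
Inner input = (K'⊕ipad) ∥ m → 64 + 275 = 339 bytes.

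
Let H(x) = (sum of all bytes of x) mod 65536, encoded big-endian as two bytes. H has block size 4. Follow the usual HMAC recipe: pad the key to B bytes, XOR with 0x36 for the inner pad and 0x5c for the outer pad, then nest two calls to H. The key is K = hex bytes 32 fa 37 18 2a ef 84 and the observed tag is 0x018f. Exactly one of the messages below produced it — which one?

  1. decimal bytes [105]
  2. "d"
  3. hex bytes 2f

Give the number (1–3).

2

Key hex bytes 32 fa 37 18 2a ef 84 is 7 bytes > B = 4, so hash it first: H(key) = 03 18, then zero-pad to 4 bytes: K' = 03 18 00 00.
K' ⊕ ipad = 35 2e 36 36; K' ⊕ opad = 5f 44 5c 5c.
m1: inner = H(35 2e 36 36 69) = 01 38; tag = H(5f 44 5c 5c 01 38) = 0194
m2: inner = H(35 2e 36 36 64) = 01 33; tag = H(5f 44 5c 5c 01 33) = 018f ← matches
m3: inner = H(35 2e 36 36 2f) = 00 fe; tag = H(5f 44 5c 5c 00 fe) = 0259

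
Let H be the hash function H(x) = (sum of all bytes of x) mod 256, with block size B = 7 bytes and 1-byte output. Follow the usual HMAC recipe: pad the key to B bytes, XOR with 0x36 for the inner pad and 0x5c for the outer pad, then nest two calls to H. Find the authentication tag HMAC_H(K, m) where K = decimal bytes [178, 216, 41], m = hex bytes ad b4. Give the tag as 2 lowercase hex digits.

21

Key decimal bytes [178, 216, 41] = b2 d8 29 is 3 bytes ≤ B = 7; zero-pad to 7 bytes: K' = b2 d8 29 00 00 00 00.
K' ⊕ ipad = 84 ee 1f 36 36 36 36.  K' ⊕ opad = ee 84 75 5c 5c 5c 5c.
Inner input = (K'⊕ipad) ∥ m = 84 ee 1f 36 36 36 36 ∥ ad b4.
Inner hash: sum = 132+238+31+54+54+54+54+173+180 = 970; mod 256 = 202 → ca.
Outer input = (K'⊕opad) ∥ inner = ee 84 75 5c 5c 5c 5c ∥ ca.
Outer hash (tag): sum = 238+132+117+92+92+92+92+202 = 1057; mod 256 = 33 → 21.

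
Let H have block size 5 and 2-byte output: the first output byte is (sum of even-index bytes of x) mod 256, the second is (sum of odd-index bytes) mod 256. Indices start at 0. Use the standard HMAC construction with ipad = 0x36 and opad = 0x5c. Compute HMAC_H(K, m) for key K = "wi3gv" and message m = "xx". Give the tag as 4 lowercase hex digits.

ec6e

Key "wi3gv" = 77 69 33 67 76 is exactly B = 5 bytes: K' = 77 69 33 67 76.
K' ⊕ ipad = 41 5f 05 51 40.  K' ⊕ opad = 2b 35 6f 3b 2a.
Inner input = (K'⊕ipad) ∥ m = 41 5f 05 51 40 ∥ 78 78.
Inner hash: even-index sum = 254 mod 256 = 254; odd-index sum = 296 mod 256 = 40 → fe 28.
Outer input = (K'⊕opad) ∥ inner = 2b 35 6f 3b 2a ∥ fe 28.
Outer hash (tag): even-index sum = 236 mod 256 = 236; odd-index sum = 366 mod 256 = 110 → ec 6e.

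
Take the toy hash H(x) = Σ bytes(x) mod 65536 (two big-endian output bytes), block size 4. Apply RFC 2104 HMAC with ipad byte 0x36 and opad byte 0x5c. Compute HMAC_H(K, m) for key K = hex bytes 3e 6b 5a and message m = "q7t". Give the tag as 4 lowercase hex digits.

Key hex bytes 3e 6b 5a is 3 bytes ≤ B = 4; zero-pad to 4 bytes: K' = 3e 6b 5a 00.
K' ⊕ ipad = 08 5d 6c 36.  K' ⊕ opad = 62 37 06 5c.
Inner input = (K'⊕ipad) ∥ m = 08 5d 6c 36 ∥ 71 37 74.
Inner hash: sum = 8+93+108+54+113+55+116 = 547 → 02 23.
Outer input = (K'⊕opad) ∥ inner = 62 37 06 5c ∥ 02 23.
Outer hash (tag): sum = 98+55+6+92+2+35 = 288 → 01 20.

0120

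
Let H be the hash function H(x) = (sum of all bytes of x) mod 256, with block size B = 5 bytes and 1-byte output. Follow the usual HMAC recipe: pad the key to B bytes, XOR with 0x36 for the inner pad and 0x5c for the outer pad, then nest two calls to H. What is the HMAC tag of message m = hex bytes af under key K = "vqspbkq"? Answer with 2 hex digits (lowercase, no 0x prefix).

89

Key "vqspbkq" = 76 71 73 70 62 6b 71 is 7 bytes > B = 5, so hash it first: H(key) = 08, then zero-pad to 5 bytes: K' = 08 00 00 00 00.
K' ⊕ ipad = 3e 36 36 36 36.  K' ⊕ opad = 54 5c 5c 5c 5c.
Inner input = (K'⊕ipad) ∥ m = 3e 36 36 36 36 ∥ af.
Inner hash: sum = 62+54+54+54+54+175 = 453; mod 256 = 197 → c5.
Outer input = (K'⊕opad) ∥ inner = 54 5c 5c 5c 5c ∥ c5.
Outer hash (tag): sum = 84+92+92+92+92+197 = 649; mod 256 = 137 → 89.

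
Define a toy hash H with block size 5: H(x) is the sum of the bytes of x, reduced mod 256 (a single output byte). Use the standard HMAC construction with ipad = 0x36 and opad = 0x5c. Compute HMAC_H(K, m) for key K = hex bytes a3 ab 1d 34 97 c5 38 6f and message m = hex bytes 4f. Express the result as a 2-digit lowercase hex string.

Key hex bytes a3 ab 1d 34 97 c5 38 6f is 8 bytes > B = 5, so hash it first: H(key) = a2, then zero-pad to 5 bytes: K' = a2 00 00 00 00.
K' ⊕ ipad = 94 36 36 36 36.  K' ⊕ opad = fe 5c 5c 5c 5c.
Inner input = (K'⊕ipad) ∥ m = 94 36 36 36 36 ∥ 4f.
Inner hash: sum = 148+54+54+54+54+79 = 443; mod 256 = 187 → bb.
Outer input = (K'⊕opad) ∥ inner = fe 5c 5c 5c 5c ∥ bb.
Outer hash (tag): sum = 254+92+92+92+92+187 = 809; mod 256 = 41 → 29.

29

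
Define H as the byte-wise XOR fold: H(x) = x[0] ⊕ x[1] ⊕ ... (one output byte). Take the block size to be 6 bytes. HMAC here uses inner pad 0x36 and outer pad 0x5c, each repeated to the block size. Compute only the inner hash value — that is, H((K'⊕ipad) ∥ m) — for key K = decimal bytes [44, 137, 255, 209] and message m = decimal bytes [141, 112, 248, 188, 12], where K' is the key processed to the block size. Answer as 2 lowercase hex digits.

3e

Key decimal bytes [44, 137, 255, 209] = 2c 89 ff d1 is 4 bytes ≤ B = 6; zero-pad to 6 bytes: K' = 2c 89 ff d1 00 00.
K' ⊕ ipad = 1a bf c9 e7 36 36.
Inner input = 1a bf c9 e7 36 36 ∥ 8d 70 f8 bc 0c.
Inner hash: XOR 1a⊕bf⊕c9⊕e7⊕36⊕36⊕8d⊕70⊕f8⊕bc⊕0c = 3e.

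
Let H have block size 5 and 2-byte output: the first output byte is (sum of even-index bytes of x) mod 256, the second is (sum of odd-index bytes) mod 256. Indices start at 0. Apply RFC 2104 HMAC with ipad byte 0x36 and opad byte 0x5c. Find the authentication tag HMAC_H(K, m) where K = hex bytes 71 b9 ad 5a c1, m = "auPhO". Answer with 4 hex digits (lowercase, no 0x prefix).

b6a1

Key hex bytes 71 b9 ad 5a c1 is exactly B = 5 bytes: K' = 71 b9 ad 5a c1.
K' ⊕ ipad = 47 8f 9b 6c f7.  K' ⊕ opad = 2d e5 f1 06 9d.
Inner input = (K'⊕ipad) ∥ m = 47 8f 9b 6c f7 ∥ 61 75 50 68 4f.
Inner hash: even-index sum = 694 mod 256 = 182; odd-index sum = 507 mod 256 = 251 → b6 fb.
Outer input = (K'⊕opad) ∥ inner = 2d e5 f1 06 9d ∥ b6 fb.
Outer hash (tag): even-index sum = 694 mod 256 = 182; odd-index sum = 417 mod 256 = 161 → b6 a1.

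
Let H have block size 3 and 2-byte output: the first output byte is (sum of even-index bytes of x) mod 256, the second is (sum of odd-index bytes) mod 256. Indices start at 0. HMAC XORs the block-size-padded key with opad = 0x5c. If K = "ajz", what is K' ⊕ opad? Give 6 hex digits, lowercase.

3d3626

Key "ajz" = 61 6a 7a is exactly B = 3 bytes: K' = 61 6a 7a.
XOR each byte with 0x5c: 61⊕5c=3d, 6a⊕5c=36, 7a⊕5c=26.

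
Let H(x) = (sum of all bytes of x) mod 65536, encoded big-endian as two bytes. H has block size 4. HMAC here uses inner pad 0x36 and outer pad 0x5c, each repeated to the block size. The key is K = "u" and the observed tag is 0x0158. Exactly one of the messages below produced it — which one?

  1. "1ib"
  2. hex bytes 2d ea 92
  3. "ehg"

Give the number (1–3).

3

Key "u" = 75 is 1 byte ≤ B = 4; zero-pad to 4 bytes: K' = 75 00 00 00.
K' ⊕ ipad = 43 36 36 36; K' ⊕ opad = 29 5c 5c 5c.
m1: inner = H(43 36 36 36 31 69 62) = 01 e1; tag = H(29 5c 5c 5c 01 e1) = 021f
m2: inner = H(43 36 36 36 2d ea 92) = 02 8e; tag = H(29 5c 5c 5c 02 8e) = 01cd
m3: inner = H(43 36 36 36 65 68 67) = 02 19; tag = H(29 5c 5c 5c 02 19) = 0158 ← matches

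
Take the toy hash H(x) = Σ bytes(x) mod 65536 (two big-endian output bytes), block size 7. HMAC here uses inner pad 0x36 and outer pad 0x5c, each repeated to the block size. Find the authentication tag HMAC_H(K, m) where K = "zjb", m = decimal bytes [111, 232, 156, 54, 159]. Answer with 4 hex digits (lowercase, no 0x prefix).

Key "zjb" = 7a 6a 62 is 3 bytes ≤ B = 7; zero-pad to 7 bytes: K' = 7a 6a 62 00 00 00 00.
K' ⊕ ipad = 4c 5c 54 36 36 36 36.  K' ⊕ opad = 26 36 3e 5c 5c 5c 5c.
Inner input = (K'⊕ipad) ∥ m = 4c 5c 54 36 36 36 36 ∥ 6f e8 9c 36 9f.
Inner hash: sum = 76+92+84+54+54+54+54+111+232+156+54+159 = 1180 → 04 9c.
Outer input = (K'⊕opad) ∥ inner = 26 36 3e 5c 5c 5c 5c ∥ 04 9c.
Outer hash (tag): sum = 38+54+62+92+92+92+92+4+156 = 682 → 02 aa.

02aa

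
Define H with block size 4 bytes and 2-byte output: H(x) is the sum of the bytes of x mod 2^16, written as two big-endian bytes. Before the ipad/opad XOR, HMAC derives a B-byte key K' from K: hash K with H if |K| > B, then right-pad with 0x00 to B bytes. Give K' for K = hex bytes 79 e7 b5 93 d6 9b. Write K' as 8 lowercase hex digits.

|K| = 6 > B = 4, so first hash the key.
H(K): sum = 121+231+181+147+214+155 = 1049 → 04 19.
Zero-pad H(K) = 04 19 to 4 bytes: K' = 04 19 00 00.

04190000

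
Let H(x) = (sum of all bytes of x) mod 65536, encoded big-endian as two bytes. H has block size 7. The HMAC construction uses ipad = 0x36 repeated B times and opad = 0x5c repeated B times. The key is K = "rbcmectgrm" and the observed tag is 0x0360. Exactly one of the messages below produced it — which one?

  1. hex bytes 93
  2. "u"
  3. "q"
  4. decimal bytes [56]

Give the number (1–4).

3

Key "rbcmectgrm" = 72 62 63 6d 65 63 74 67 72 6d is 10 bytes > B = 7, so hash it first: H(key) = 04 26, then zero-pad to 7 bytes: K' = 04 26 00 00 00 00 00.
K' ⊕ ipad = 32 10 36 36 36 36 36; K' ⊕ opad = 58 7a 5c 5c 5c 5c 5c.
m1: inner = H(32 10 36 36 36 36 36 93) = 01 e3; tag = H(58 7a 5c 5c 5c 5c 5c 01 e3) = 0382
m2: inner = H(32 10 36 36 36 36 36 75) = 01 c5; tag = H(58 7a 5c 5c 5c 5c 5c 01 c5) = 0364
m3: inner = H(32 10 36 36 36 36 36 71) = 01 c1; tag = H(58 7a 5c 5c 5c 5c 5c 01 c1) = 0360 ← matches
m4: inner = H(32 10 36 36 36 36 36 38) = 01 88; tag = H(58 7a 5c 5c 5c 5c 5c 01 88) = 0327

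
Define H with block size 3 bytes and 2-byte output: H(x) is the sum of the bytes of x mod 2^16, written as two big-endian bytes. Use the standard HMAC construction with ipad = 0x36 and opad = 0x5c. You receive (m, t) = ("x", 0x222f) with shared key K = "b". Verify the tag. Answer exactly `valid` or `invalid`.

Key "b" = 62 is 1 byte ≤ B = 3; zero-pad to 3 bytes: K' = 62 00 00.
K' ⊕ ipad = 54 36 36; K' ⊕ opad = 3e 5c 5c.
Inner hash: sum = 84+54+54+120 = 312 → 01 38.
Outer hash (recomputed tag): sum = 62+92+92+1+56 = 303 → 01 2f.
Recomputed tag = 012f; claimed = 222f → mismatch.

invalid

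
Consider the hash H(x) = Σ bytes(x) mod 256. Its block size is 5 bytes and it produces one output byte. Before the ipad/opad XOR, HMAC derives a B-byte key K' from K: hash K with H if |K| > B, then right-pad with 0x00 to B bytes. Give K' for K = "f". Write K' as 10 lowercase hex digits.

6600000000

Key "f" = 66 is 1 byte ≤ B = 5; zero-pad to 5 bytes: K' = 66 00 00 00 00.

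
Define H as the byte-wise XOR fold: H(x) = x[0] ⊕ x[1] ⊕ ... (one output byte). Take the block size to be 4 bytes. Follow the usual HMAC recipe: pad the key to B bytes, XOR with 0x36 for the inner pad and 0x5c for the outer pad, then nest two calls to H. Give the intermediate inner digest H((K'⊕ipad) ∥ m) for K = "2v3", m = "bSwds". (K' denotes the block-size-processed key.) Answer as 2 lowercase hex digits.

26

Key "2v3" = 32 76 33 is 3 bytes ≤ B = 4; zero-pad to 4 bytes: K' = 32 76 33 00.
K' ⊕ ipad = 04 40 05 36.
Inner input = 04 40 05 36 ∥ 62 53 77 64 73.
Inner hash: XOR 04⊕40⊕05⊕36⊕62⊕53⊕77⊕64⊕73 = 26.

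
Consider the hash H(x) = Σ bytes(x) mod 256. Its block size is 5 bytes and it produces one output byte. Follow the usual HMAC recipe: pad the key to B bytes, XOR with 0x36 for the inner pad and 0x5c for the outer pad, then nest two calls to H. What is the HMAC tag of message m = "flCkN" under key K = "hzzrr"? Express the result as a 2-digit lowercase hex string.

Key "hzzrr" = 68 7a 7a 72 72 is exactly B = 5 bytes: K' = 68 7a 7a 72 72.
K' ⊕ ipad = 5e 4c 4c 44 44.  K' ⊕ opad = 34 26 26 2e 2e.
Inner input = (K'⊕ipad) ∥ m = 5e 4c 4c 44 44 ∥ 66 6c 43 6b 4e.
Inner hash: sum = 94+76+76+68+68+102+108+67+107+78 = 844; mod 256 = 76 → 4c.
Outer input = (K'⊕opad) ∥ inner = 34 26 26 2e 2e ∥ 4c.
Outer hash (tag): sum = 52+38+38+46+46+76 = 296; mod 256 = 40 → 28.

28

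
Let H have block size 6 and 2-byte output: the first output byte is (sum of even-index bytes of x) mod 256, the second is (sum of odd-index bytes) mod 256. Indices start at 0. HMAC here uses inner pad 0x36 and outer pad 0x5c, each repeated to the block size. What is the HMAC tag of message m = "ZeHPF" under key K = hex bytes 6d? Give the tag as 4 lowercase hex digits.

986b

Key hex bytes 6d is 1 byte ≤ B = 6; zero-pad to 6 bytes: K' = 6d 00 00 00 00 00.
K' ⊕ ipad = 5b 36 36 36 36 36.  K' ⊕ opad = 31 5c 5c 5c 5c 5c.
Inner input = (K'⊕ipad) ∥ m = 5b 36 36 36 36 36 ∥ 5a 65 48 50 46.
Inner hash: even-index sum = 431 mod 256 = 175; odd-index sum = 343 mod 256 = 87 → af 57.
Outer input = (K'⊕opad) ∥ inner = 31 5c 5c 5c 5c 5c ∥ af 57.
Outer hash (tag): even-index sum = 408 mod 256 = 152; odd-index sum = 363 mod 256 = 107 → 98 6b.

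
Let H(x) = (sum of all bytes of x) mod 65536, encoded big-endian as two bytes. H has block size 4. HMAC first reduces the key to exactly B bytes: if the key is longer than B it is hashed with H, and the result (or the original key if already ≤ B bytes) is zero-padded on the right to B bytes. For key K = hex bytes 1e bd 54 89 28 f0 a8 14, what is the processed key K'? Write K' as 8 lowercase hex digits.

038c0000

|K| = 8 > B = 4, so first hash the key.
H(K): sum = 30+189+84+137+40+240+168+20 = 908 → 03 8c.
Zero-pad H(K) = 03 8c to 4 bytes: K' = 03 8c 00 00.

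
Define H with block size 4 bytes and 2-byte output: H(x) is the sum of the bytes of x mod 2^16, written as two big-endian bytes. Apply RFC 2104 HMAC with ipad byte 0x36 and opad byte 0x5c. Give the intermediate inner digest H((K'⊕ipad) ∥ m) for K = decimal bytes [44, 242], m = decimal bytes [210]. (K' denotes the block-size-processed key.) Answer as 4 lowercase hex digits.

Key decimal bytes [44, 242] = 2c f2 is 2 bytes ≤ B = 4; zero-pad to 4 bytes: K' = 2c f2 00 00.
K' ⊕ ipad = 1a c4 36 36.
Inner input = 1a c4 36 36 ∥ d2.
Inner hash: sum = 26+196+54+54+210 = 540 → 02 1c.

021c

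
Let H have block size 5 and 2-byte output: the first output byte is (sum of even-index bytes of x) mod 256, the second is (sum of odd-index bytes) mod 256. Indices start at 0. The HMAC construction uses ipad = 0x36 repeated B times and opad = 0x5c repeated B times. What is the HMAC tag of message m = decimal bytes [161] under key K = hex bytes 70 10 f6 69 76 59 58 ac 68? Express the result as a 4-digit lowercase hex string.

Key hex bytes 70 10 f6 69 76 59 58 ac 68 is 9 bytes > B = 5, so hash it first: H(key) = 9c 7e, then zero-pad to 5 bytes: K' = 9c 7e 00 00 00.
K' ⊕ ipad = aa 48 36 36 36.  K' ⊕ opad = c0 22 5c 5c 5c.
Inner input = (K'⊕ipad) ∥ m = aa 48 36 36 36 ∥ a1.
Inner hash: even-index sum = 278 mod 256 = 22; odd-index sum = 287 mod 256 = 31 → 16 1f.
Outer input = (K'⊕opad) ∥ inner = c0 22 5c 5c 5c ∥ 16 1f.
Outer hash (tag): even-index sum = 407 mod 256 = 151; odd-index sum = 148 mod 256 = 148 → 97 94.

9794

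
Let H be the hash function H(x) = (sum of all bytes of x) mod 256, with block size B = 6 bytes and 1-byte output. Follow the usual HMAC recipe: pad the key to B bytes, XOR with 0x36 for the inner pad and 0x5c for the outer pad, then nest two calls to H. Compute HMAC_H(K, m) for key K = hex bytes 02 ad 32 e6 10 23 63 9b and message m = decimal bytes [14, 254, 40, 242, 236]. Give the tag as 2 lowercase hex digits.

Key hex bytes 02 ad 32 e6 10 23 63 9b is 8 bytes > B = 6, so hash it first: H(key) = f8, then zero-pad to 6 bytes: K' = f8 00 00 00 00 00.
K' ⊕ ipad = ce 36 36 36 36 36.  K' ⊕ opad = a4 5c 5c 5c 5c 5c.
Inner input = (K'⊕ipad) ∥ m = ce 36 36 36 36 36 ∥ 0e fe 28 f2 ec.
Inner hash: sum = 206+54+54+54+54+54+14+254+40+242+236 = 1262; mod 256 = 238 → ee.
Outer input = (K'⊕opad) ∥ inner = a4 5c 5c 5c 5c 5c ∥ ee.
Outer hash (tag): sum = 164+92+92+92+92+92+238 = 862; mod 256 = 94 → 5e.

5e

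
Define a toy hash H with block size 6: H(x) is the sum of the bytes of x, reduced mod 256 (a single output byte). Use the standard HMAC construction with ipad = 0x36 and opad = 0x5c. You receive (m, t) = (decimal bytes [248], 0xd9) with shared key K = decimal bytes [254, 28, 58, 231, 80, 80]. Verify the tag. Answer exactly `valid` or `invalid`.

invalid

Key decimal bytes [254, 28, 58, 231, 80, 80] = fe 1c 3a e7 50 50 is exactly B = 6 bytes: K' = fe 1c 3a e7 50 50.
K' ⊕ ipad = c8 2a 0c d1 66 66; K' ⊕ opad = a2 40 66 bb 0c 0c.
Inner hash: sum = 200+42+12+209+102+102+248 = 915; mod 256 = 147 → 93.
Outer hash (recomputed tag): sum = 162+64+102+187+12+12+147 = 686; mod 256 = 174 → ae.
Recomputed tag = ae; claimed = d9 → mismatch.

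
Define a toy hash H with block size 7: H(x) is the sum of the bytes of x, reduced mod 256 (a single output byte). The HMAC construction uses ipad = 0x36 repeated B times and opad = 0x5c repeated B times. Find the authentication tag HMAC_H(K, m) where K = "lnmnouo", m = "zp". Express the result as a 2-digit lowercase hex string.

98

Key "lnmnouo" = 6c 6e 6d 6e 6f 75 6f is exactly B = 7 bytes: K' = 6c 6e 6d 6e 6f 75 6f.
K' ⊕ ipad = 5a 58 5b 58 59 43 59.  K' ⊕ opad = 30 32 31 32 33 29 33.
Inner input = (K'⊕ipad) ∥ m = 5a 58 5b 58 59 43 59 ∥ 7a 70.
Inner hash: sum = 90+88+91+88+89+67+89+122+112 = 836; mod 256 = 68 → 44.
Outer input = (K'⊕opad) ∥ inner = 30 32 31 32 33 29 33 ∥ 44.
Outer hash (tag): sum = 48+50+49+50+51+41+51+68 = 408; mod 256 = 152 → 98.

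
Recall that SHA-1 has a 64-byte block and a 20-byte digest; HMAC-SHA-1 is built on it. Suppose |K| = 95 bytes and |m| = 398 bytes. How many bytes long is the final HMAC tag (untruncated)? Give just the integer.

20

The tag is one SHA-1 digest: 20 bytes.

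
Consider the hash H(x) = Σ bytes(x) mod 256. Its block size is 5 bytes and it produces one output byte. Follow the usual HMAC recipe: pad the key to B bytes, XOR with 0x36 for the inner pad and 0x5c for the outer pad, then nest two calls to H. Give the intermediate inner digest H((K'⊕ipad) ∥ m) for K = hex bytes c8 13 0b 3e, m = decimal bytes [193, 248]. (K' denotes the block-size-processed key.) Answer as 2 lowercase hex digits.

57

Key hex bytes c8 13 0b 3e is 4 bytes ≤ B = 5; zero-pad to 5 bytes: K' = c8 13 0b 3e 00.
K' ⊕ ipad = fe 25 3d 08 36.
Inner input = fe 25 3d 08 36 ∥ c1 f8.
Inner hash: sum = 254+37+61+8+54+193+248 = 855; mod 256 = 87 → 57.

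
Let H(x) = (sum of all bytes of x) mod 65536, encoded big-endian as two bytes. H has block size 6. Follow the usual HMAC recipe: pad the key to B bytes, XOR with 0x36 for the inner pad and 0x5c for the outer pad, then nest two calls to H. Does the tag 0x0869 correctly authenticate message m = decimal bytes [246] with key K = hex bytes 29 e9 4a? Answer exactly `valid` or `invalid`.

invalid

Key hex bytes 29 e9 4a is 3 bytes ≤ B = 6; zero-pad to 6 bytes: K' = 29 e9 4a 00 00 00.
K' ⊕ ipad = 1f df 7c 36 36 36; K' ⊕ opad = 75 b5 16 5c 5c 5c.
Inner hash: sum = 31+223+124+54+54+54+246 = 786 → 03 12.
Outer hash (recomputed tag): sum = 117+181+22+92+92+92+3+18 = 617 → 02 69.
Recomputed tag = 0269; claimed = 0869 → mismatch.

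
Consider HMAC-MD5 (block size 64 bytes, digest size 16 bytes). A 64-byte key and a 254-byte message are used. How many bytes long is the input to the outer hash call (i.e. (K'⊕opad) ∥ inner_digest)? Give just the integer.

Key is 64 ≤ 64 bytes, zero-padded: |K'| = 64.
Outer input = (K'⊕opad) ∥ H(inner) → 64 + 16 = 80 bytes.

80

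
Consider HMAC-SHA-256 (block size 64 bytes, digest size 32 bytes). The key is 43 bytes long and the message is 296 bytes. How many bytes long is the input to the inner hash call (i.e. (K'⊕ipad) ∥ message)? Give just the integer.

360

Key is 43 ≤ 64 bytes, zero-padded: |K'| = 64.
Inner input = (K'⊕ipad) ∥ m → 64 + 296 = 360 bytes.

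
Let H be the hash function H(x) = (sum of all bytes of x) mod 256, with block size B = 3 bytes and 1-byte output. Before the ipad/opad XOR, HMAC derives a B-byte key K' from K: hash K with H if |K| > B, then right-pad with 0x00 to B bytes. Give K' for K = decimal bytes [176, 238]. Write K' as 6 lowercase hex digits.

Key decimal bytes [176, 238] = b0 ee is 2 bytes ≤ B = 3; zero-pad to 3 bytes: K' = b0 ee 00.

b0ee00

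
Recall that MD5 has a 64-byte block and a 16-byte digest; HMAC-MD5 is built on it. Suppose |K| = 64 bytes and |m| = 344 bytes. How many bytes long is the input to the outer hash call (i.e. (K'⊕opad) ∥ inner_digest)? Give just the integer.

Key is 64 ≤ 64 bytes, zero-padded: |K'| = 64.
Outer input = (K'⊕opad) ∥ H(inner) → 64 + 16 = 80 bytes.

80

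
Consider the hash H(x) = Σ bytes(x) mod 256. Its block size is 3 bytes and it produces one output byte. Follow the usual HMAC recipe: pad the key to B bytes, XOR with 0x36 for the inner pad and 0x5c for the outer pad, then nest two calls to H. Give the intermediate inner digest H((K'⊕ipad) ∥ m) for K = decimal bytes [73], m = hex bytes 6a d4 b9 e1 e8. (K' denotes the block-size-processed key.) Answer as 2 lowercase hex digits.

Key decimal bytes [73] = 49 is 1 byte ≤ B = 3; zero-pad to 3 bytes: K' = 49 00 00.
K' ⊕ ipad = 7f 36 36.
Inner input = 7f 36 36 ∥ 6a d4 b9 e1 e8.
Inner hash: sum = 127+54+54+106+212+185+225+232 = 1195; mod 256 = 171 → ab.

ab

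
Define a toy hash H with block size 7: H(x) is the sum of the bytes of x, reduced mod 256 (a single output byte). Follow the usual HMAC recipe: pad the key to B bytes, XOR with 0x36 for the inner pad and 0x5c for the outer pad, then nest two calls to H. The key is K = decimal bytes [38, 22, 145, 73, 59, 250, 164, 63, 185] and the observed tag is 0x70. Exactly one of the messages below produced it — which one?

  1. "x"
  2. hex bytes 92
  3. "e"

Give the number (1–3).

1

Key decimal bytes [38, 22, 145, 73, 59, 250, 164, 63, 185] = 26 16 91 49 3b fa a4 3f b9 is 9 bytes > B = 7, so hash it first: H(key) = e7, then zero-pad to 7 bytes: K' = e7 00 00 00 00 00 00.
K' ⊕ ipad = d1 36 36 36 36 36 36; K' ⊕ opad = bb 5c 5c 5c 5c 5c 5c.
m1: inner = H(d1 36 36 36 36 36 36 78) = 8d; tag = H(bb 5c 5c 5c 5c 5c 5c 8d) = 70 ← matches
m2: inner = H(d1 36 36 36 36 36 36 92) = a7; tag = H(bb 5c 5c 5c 5c 5c 5c a7) = 8a
m3: inner = H(d1 36 36 36 36 36 36 65) = 7a; tag = H(bb 5c 5c 5c 5c 5c 5c 7a) = 5d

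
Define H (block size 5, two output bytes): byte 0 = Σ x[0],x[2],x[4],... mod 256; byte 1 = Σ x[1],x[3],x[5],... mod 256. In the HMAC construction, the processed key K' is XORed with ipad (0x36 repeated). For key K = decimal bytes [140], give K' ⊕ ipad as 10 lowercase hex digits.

Key decimal bytes [140] = 8c is 1 byte ≤ B = 5; zero-pad to 5 bytes: K' = 8c 00 00 00 00.
XOR each byte with 0x36: 8c⊕36=ba, 00⊕36=36, 00⊕36=36, 00⊕36=36, 00⊕36=36.

ba36363636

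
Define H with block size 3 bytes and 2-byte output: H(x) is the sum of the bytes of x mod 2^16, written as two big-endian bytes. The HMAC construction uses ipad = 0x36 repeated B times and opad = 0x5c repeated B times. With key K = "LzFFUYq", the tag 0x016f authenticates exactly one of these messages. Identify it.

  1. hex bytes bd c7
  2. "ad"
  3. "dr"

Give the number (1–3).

Key "LzFFUYq" = 4c 7a 46 46 55 59 71 is 7 bytes > B = 3, so hash it first: H(key) = 02 71, then zero-pad to 3 bytes: K' = 02 71 00.
K' ⊕ ipad = 34 47 36; K' ⊕ opad = 5e 2d 5c.
m1: inner = H(34 47 36 bd c7) = 02 35; tag = H(5e 2d 5c 02 35) = 011e
m2: inner = H(34 47 36 61 64) = 01 76; tag = H(5e 2d 5c 01 76) = 015e
m3: inner = H(34 47 36 64 72) = 01 87; tag = H(5e 2d 5c 01 87) = 016f ← matches

3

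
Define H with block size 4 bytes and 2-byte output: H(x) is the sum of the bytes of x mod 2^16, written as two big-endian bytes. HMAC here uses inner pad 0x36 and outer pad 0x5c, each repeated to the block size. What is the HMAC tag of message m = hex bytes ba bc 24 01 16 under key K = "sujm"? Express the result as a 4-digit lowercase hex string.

Key "sujm" = 73 75 6a 6d is exactly B = 4 bytes: K' = 73 75 6a 6d.
K' ⊕ ipad = 45 43 5c 5b.  K' ⊕ opad = 2f 29 36 31.
Inner input = (K'⊕ipad) ∥ m = 45 43 5c 5b ∥ ba bc 24 01 16.
Inner hash: sum = 69+67+92+91+186+188+36+1+22 = 752 → 02 f0.
Outer input = (K'⊕opad) ∥ inner = 2f 29 36 31 ∥ 02 f0.
Outer hash (tag): sum = 47+41+54+49+2+240 = 433 → 01 b1.

01b1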